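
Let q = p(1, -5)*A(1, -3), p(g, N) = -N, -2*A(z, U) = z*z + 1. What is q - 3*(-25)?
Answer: 70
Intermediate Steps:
A(z, U) = -1/2 - z**2/2 (A(z, U) = -(z*z + 1)/2 = -(z**2 + 1)/2 = -(1 + z**2)/2 = -1/2 - z**2/2)
q = -5 (q = (-1*(-5))*(-1/2 - 1/2*1**2) = 5*(-1/2 - 1/2*1) = 5*(-1/2 - 1/2) = 5*(-1) = -5)
q - 3*(-25) = -5 - 3*(-25) = -5 + 75 = 70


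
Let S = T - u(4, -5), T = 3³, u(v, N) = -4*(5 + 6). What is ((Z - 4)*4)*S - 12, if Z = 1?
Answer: -864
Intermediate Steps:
u(v, N) = -44 (u(v, N) = -4*11 = -44)
T = 27
S = 71 (S = 27 - 1*(-44) = 27 + 44 = 71)
((Z - 4)*4)*S - 12 = ((1 - 4)*4)*71 - 12 = -3*4*71 - 12 = -12*71 - 12 = -852 - 12 = -864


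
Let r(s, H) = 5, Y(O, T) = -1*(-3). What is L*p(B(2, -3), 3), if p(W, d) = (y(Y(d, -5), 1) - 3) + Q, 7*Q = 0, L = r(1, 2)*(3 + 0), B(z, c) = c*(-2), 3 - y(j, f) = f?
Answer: -15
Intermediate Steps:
Y(O, T) = 3
y(j, f) = 3 - f
B(z, c) = -2*c
L = 15 (L = 5*(3 + 0) = 5*3 = 15)
Q = 0 (Q = (⅐)*0 = 0)
p(W, d) = -1 (p(W, d) = ((3 - 1*1) - 3) + 0 = ((3 - 1) - 3) + 0 = (2 - 3) + 0 = -1 + 0 = -1)
L*p(B(2, -3), 3) = 15*(-1) = -15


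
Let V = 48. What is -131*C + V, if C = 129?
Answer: -16851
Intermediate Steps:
-131*C + V = -131*129 + 48 = -16899 + 48 = -16851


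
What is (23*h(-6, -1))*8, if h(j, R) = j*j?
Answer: 6624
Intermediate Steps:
h(j, R) = j²
(23*h(-6, -1))*8 = (23*(-6)²)*8 = (23*36)*8 = 828*8 = 6624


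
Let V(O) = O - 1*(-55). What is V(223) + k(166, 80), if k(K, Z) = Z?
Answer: 358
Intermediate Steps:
V(O) = 55 + O (V(O) = O + 55 = 55 + O)
V(223) + k(166, 80) = (55 + 223) + 80 = 278 + 80 = 358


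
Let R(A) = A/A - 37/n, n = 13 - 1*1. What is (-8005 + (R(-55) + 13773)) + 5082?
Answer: 130175/12 ≈ 10848.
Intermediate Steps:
n = 12 (n = 13 - 1 = 12)
R(A) = -25/12 (R(A) = A/A - 37/12 = 1 - 37*1/12 = 1 - 37/12 = -25/12)
(-8005 + (R(-55) + 13773)) + 5082 = (-8005 + (-25/12 + 13773)) + 5082 = (-8005 + 165251/12) + 5082 = 69191/12 + 5082 = 130175/12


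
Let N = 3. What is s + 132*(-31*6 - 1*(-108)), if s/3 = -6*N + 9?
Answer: -10323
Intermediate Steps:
s = -27 (s = 3*(-6*3 + 9) = 3*(-18 + 9) = 3*(-9) = -27)
s + 132*(-31*6 - 1*(-108)) = -27 + 132*(-31*6 - 1*(-108)) = -27 + 132*(-186 + 108) = -27 + 132*(-78) = -27 - 10296 = -10323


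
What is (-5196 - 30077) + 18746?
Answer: -16527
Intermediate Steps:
(-5196 - 30077) + 18746 = -35273 + 18746 = -16527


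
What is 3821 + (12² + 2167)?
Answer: 6132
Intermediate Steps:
3821 + (12² + 2167) = 3821 + (144 + 2167) = 3821 + 2311 = 6132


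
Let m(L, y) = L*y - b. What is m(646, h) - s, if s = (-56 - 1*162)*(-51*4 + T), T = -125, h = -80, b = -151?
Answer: -123251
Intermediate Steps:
m(L, y) = 151 + L*y (m(L, y) = L*y - 1*(-151) = L*y + 151 = 151 + L*y)
s = 71722 (s = (-56 - 1*162)*(-51*4 - 125) = (-56 - 162)*(-204 - 125) = -218*(-329) = 71722)
m(646, h) - s = (151 + 646*(-80)) - 1*71722 = (151 - 51680) - 71722 = -51529 - 71722 = -123251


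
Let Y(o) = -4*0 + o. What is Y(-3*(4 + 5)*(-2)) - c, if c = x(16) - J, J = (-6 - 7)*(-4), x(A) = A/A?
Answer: 105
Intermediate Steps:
x(A) = 1
J = 52 (J = -13*(-4) = 52)
Y(o) = o (Y(o) = 0 + o = o)
c = -51 (c = 1 - 1*52 = 1 - 52 = -51)
Y(-3*(4 + 5)*(-2)) - c = -3*(4 + 5)*(-2) - 1*(-51) = -3*9*(-2) + 51 = -27*(-2) + 51 = 54 + 51 = 105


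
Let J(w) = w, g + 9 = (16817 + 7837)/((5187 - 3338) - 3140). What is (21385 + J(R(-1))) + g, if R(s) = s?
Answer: 27570471/1291 ≈ 21356.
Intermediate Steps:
g = -36273/1291 (g = -9 + (16817 + 7837)/((5187 - 3338) - 3140) = -9 + 24654/(1849 - 3140) = -9 + 24654/(-1291) = -9 + 24654*(-1/1291) = -9 - 24654/1291 = -36273/1291 ≈ -28.097)
(21385 + J(R(-1))) + g = (21385 - 1) - 36273/1291 = 21384 - 36273/1291 = 27570471/1291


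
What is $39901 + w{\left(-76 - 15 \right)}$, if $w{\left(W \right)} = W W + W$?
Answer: $48091$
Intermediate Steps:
$w{\left(W \right)} = W + W^{2}$ ($w{\left(W \right)} = W^{2} + W = W + W^{2}$)
$39901 + w{\left(-76 - 15 \right)} = 39901 + \left(-76 - 15\right) \left(1 - 91\right) = 39901 - 91 \left(1 - 91\right) = 39901 - -8190 = 39901 + 8190 = 48091$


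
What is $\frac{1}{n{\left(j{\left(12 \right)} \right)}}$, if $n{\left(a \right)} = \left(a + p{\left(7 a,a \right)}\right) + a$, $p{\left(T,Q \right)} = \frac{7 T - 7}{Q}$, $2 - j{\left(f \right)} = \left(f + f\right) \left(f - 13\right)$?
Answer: $\frac{26}{2619} \approx 0.0099275$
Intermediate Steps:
$j{\left(f \right)} = 2 - 2 f \left(-13 + f\right)$ ($j{\left(f \right)} = 2 - \left(f + f\right) \left(f - 13\right) = 2 - 2 f \left(-13 + f\right)$)
$p{\left(T,Q \right)} = \frac{-7 + 7 T}{Q}$
$n{\left(a \right)} = 2 a + \frac{7 \left(-1 + 7 a\right)}{a}$ ($n{\left(a \right)} = \left(a + \frac{7 \left(-1 + 7 a\right)}{a}\right) + a = 2 a + \frac{7 \left(-1 + 7 a\right)}{a}$)
$\frac{1}{n{\left(j{\left(12 \right)} \right)}} = \frac{1}{49 - \frac{7}{2 - 2 \cdot 12^{2} + 26 \cdot 12} + 2 \left(2 - 2 \cdot 12^{2} + 26 \cdot 12\right)} = \frac{1}{49 - \frac{7}{2 - 288 + 312} + 2 \left(2 - 288 + 312\right)} = \frac{1}{49 - \frac{7}{26} + 2 \cdot 26} = \frac{1}{49 - \frac{7}{26} + 52} = \frac{1}{\frac{2619}{26}} = \frac{26}{2619}$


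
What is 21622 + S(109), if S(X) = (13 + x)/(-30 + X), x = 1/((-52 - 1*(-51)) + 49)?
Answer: 81991249/3792 ≈ 21622.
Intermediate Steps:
x = 1/48 (x = 1/((-52 + 51) + 49) = 1/(-1 + 49) = 1/48 ≈ 0.020833)
S(X) = 625/(48*(-30 + X)) (S(X) = (13 + 1/48)/(-30 + X) = 625/(48*(-30 + X)))
21622 + S(109) = 21622 + 625/(48*(-30 + 109)) = 21622 + (625/48)/79 = 21622 + (625/48)*(1/79) = 21622 + 625/3792 = 81991249/3792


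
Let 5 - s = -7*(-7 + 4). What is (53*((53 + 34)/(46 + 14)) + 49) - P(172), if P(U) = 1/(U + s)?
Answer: 49079/390 ≈ 125.84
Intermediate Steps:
s = -16 (s = 5 - (-7)*(-7 + 4) = 5 - (-7)*(-3) = 5 - 1*21 = 5 - 21 = -16)
P(U) = 1/(-16 + U) (P(U) = 1/(U - 16) = 1/(-16 + U))
(53*((53 + 34)/(46 + 14)) + 49) - P(172) = (53*((53 + 34)/(46 + 14)) + 49) - 1/(-16 + 172) = (53*(87/60) + 49) - 1/156 = (53*(87*(1/60)) + 49) - 1*1/156 = (53*(29/20) + 49) - 1/156 = (1537/20 + 49) - 1/156 = 2517/20 - 1/156 = 49079/390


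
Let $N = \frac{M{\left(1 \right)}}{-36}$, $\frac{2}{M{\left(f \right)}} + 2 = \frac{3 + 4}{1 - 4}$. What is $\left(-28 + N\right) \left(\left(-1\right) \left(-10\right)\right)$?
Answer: $- \frac{10915}{39} \approx -279.87$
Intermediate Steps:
$M{\left(f \right)} = - \frac{6}{13}$ ($M{\left(f \right)} = \frac{2}{-2 + \frac{3 + 4}{1 - 4}} = \frac{2}{-2 + \frac{7}{-3}} = \frac{2}{-2 + 7 \left(- \frac{1}{3}\right)} = \frac{2}{-2 - \frac{7}{3}} = \frac{2}{- \frac{13}{3}} = 2 \left(- \frac{3}{13}\right) = - \frac{6}{13}$)
$N = \frac{1}{78}$ ($N = - \frac{6}{13 \left(-36\right)} = \left(- \frac{6}{13}\right) \left(- \frac{1}{36}\right) = \frac{1}{78} \approx 0.012821$)
$\left(-28 + N\right) \left(\left(-1\right) \left(-10\right)\right) = \left(-28 + \frac{1}{78}\right) \left(\left(-1\right) \left(-10\right)\right) = \left(- \frac{2183}{78}\right) 10 = - \frac{10915}{39}$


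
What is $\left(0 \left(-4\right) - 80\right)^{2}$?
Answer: $6400$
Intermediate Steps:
$\left(0 \left(-4\right) - 80\right)^{2} = \left(0 - 80\right)^{2} = \left(-80\right)^{2} = 6400$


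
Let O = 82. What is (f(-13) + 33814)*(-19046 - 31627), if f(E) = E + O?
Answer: -1716953259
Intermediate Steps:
f(E) = 82 + E (f(E) = E + 82 = 82 + E)
(f(-13) + 33814)*(-19046 - 31627) = ((82 - 13) + 33814)*(-19046 - 31627) = (69 + 33814)*(-50673) = 33883*(-50673) = -1716953259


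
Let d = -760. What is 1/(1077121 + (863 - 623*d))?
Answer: 1/1551464 ≈ 6.4455e-7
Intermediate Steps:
1/(1077121 + (863 - 623*d)) = 1/(1077121 + (863 - 623*(-760))) = 1/(1077121 + (863 + 473480)) = 1/(1077121 + 474343) = 1/1551464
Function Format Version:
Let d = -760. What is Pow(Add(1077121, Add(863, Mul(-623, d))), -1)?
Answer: Rational(1, 1551464) ≈ 6.4455e-7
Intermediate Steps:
Pow(Add(1077121, Add(863, Mul(-623, d))), -1) = Pow(Add(1077121, Add(863, Mul(-623, -760))), -1) = Pow(Add(1077121, Add(863, 473480)), -1) = Pow(Add(1077121, 474343), -1) = Pow(1551464, -1) = Rational(1, 1551464)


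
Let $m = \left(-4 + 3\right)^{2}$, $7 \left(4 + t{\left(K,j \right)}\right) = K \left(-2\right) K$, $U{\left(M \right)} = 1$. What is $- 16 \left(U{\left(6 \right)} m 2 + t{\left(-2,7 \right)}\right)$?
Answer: $\frac{352}{7} \approx 50.286$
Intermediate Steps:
$t{\left(K,j \right)} = -4 - \frac{2 K^{2}}{7}$ ($t{\left(K,j \right)} = -4 + \frac{K \left(-2\right) K}{7} = -4 + \frac{- 2 K K}{7} = -4 + \frac{\left(-2\right) K^{2}}{7} = -4 - \frac{2 K^{2}}{7}$)
$m = 1$ ($m = \left(-1\right)^{2} = 1$)
$- 16 \left(U{\left(6 \right)} m 2 + t{\left(-2,7 \right)}\right) = - 16 \left(1 \cdot 1 \cdot 2 - \left(4 + \frac{2 \left(-2\right)^{2}}{7}\right)\right) = - 16 \left(1 \cdot 2 - \frac{36}{7}\right) = - 16 \left(2 - \frac{36}{7}\right) = \left(-16\right) \left(- \frac{22}{7}\right) = \frac{352}{7}$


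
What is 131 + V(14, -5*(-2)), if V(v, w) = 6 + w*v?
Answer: 277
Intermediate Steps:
V(v, w) = 6 + v*w
131 + V(14, -5*(-2)) = 131 + (6 + 14*(-5*(-2))) = 131 + (6 + 14*10) = 131 + (6 + 140) = 131 + 146 = 277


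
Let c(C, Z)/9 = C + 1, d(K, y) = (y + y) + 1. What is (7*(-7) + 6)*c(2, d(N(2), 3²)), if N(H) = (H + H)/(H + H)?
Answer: -1161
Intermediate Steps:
N(H) = 1 (N(H) = (2*H)/((2*H)) = (2*H)*(1/(2*H)) = 1)
d(K, y) = 1 + 2*y (d(K, y) = 2*y + 1 = 1 + 2*y)
c(C, Z) = 9 + 9*C (c(C, Z) = 9*(C + 1) = 9*(1 + C) = 9 + 9*C)
(7*(-7) + 6)*c(2, d(N(2), 3²)) = (7*(-7) + 6)*(9 + 9*2) = (-49 + 6)*(9 + 18) = -43*27 = -1161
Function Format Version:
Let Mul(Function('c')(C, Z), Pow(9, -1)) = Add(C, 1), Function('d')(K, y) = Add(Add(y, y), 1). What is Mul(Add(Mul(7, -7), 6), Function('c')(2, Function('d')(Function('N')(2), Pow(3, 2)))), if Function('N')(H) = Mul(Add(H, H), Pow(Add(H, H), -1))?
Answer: -1161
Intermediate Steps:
Function('N')(H) = 1 (Function('N')(H) = Mul(Mul(2, H), Pow(Mul(2, H), -1)) = Mul(Mul(2, H), Mul(Rational(1, 2), Pow(H, -1))) = 1)
Function('d')(K, y) = Add(1, Mul(2, y)) (Function('d')(K, y) = Add(Mul(2, y), 1) = Add(1, Mul(2, y)))
Function('c')(C, Z) = Add(9, Mul(9, C)) (Function('c')(C, Z) = Mul(9, Add(C, 1)) = Mul(9, Add(1, C)) = Add(9, Mul(9, C)))
Mul(Add(Mul(7, -7), 6), Function('c')(2, Function('d')(Function('N')(2), Pow(3, 2)))) = Mul(Add(Mul(7, -7), 6), Add(9, Mul(9, 2))) = Mul(Add(-49, 6), Add(9, 18)) = Mul(-43, 27) = -1161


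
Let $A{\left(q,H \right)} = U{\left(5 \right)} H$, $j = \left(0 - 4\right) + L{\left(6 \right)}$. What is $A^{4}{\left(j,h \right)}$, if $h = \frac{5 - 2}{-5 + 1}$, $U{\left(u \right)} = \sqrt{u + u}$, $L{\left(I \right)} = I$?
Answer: $\frac{2025}{64} \approx 31.641$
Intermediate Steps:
$U{\left(u \right)} = \sqrt{2} \sqrt{u}$ ($U{\left(u \right)} = \sqrt{2 u} = \sqrt{2} \sqrt{u}$)
$h = - \frac{3}{4}$ ($h = \frac{3}{-4} = 3 \left(- \frac{1}{4}\right) = - \frac{3}{4} \approx -0.75$)
$j = 2$ ($j = \left(0 - 4\right) + 6 = -4 + 6 = 2$)
$A{\left(q,H \right)} = H \sqrt{10}$ ($A{\left(q,H \right)} = \sqrt{2} \sqrt{5} H = \sqrt{10} H = H \sqrt{10}$)
$A^{4}{\left(j,h \right)} = \left(- \frac{3 \sqrt{10}}{4}\right)^{4} = \frac{2025}{64}$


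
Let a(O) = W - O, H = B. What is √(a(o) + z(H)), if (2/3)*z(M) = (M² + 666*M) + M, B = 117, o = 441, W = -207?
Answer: 12*√951 ≈ 370.06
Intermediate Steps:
H = 117
a(O) = -207 - O
z(M) = 3*M²/2 + 2001*M/2 (z(M) = 3*((M² + 666*M) + M)/2 = 3*(M² + 667*M)/2 = 3*M²/2 + 2001*M/2)
√(a(o) + z(H)) = √((-207 - 1*441) + (3/2)*117*(667 + 117)) = √((-207 - 441) + (3/2)*117*784) = √(-648 + 137592) = √136944 = 12*√951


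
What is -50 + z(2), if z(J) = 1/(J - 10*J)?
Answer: -901/18 ≈ -50.056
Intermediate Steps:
z(J) = -1/(9*J) (z(J) = 1/(-9*J) = -1/(9*J))
-50 + z(2) = -50 - ⅑/2 = -50 - ⅑*½ = -50 - 1/18 = -901/18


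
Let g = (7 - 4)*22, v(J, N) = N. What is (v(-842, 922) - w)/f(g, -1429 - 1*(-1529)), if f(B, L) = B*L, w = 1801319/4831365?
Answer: 4452717211/31887009000 ≈ 0.13964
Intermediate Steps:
w = 1801319/4831365 (w = 1801319*(1/4831365) = 1801319/4831365 ≈ 0.37284)
g = 66 (g = 3*22 = 66)
(v(-842, 922) - w)/f(g, -1429 - 1*(-1529)) = (922 - 1*1801319/4831365)/((66*(-1429 - 1*(-1529)))) = (922 - 1801319/4831365)/((66*(-1429 + 1529))) = 4452717211/(4831365*((66*100))) = (4452717211/4831365)/6600 = (4452717211/4831365)*(1/6600) = 4452717211/31887009000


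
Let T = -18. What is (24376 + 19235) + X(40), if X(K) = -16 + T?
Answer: 43577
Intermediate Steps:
X(K) = -34 (X(K) = -16 - 18 = -34)
(24376 + 19235) + X(40) = (24376 + 19235) - 34 = 43611 - 34 = 43577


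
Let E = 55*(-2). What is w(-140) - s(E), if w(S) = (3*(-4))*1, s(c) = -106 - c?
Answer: -16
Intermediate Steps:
E = -110
w(S) = -12 (w(S) = -12*1 = -12)
w(-140) - s(E) = -12 - (-106 - 1*(-110)) = -12 - (-106 + 110) = -12 - 1*4 = -12 - 4 = -16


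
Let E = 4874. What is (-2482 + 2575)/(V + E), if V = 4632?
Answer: 93/9506 ≈ 0.0097833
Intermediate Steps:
(-2482 + 2575)/(V + E) = (-2482 + 2575)/(4632 + 4874) = 93/9506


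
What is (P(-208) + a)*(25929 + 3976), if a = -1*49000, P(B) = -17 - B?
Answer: -1459633145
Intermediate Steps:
a = -49000
(P(-208) + a)*(25929 + 3976) = ((-17 - 1*(-208)) - 49000)*(25929 + 3976) = ((-17 + 208) - 49000)*29905 = (191 - 49000)*29905 = -48809*29905 = -1459633145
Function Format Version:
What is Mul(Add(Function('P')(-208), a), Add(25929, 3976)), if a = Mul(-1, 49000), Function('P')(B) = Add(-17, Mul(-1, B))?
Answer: -1459633145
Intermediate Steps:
a = -49000
Mul(Add(Function('P')(-208), a), Add(25929, 3976)) = Mul(Add(Add(-17, Mul(-1, -208)), -49000), Add(25929, 3976)) = Mul(Add(Add(-17, 208), -49000), 29905) = Mul(Add(191, -49000), 29905) = Mul(-48809, 29905) = -1459633145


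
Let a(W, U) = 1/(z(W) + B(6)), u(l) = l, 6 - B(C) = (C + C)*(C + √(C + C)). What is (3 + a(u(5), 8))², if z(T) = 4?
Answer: 9878881/1119364 + 18858*√3/279841 ≈ 8.9422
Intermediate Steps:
B(C) = 6 - 2*C*(C + √2*√C) (B(C) = 6 - (C + C)*(C + √(C + C)) = 6 - 2*C*(C + √(2*C)) = 6 - 2*C*(C + √2*√C))
a(W, U) = 1/(-62 - 24*√3) (a(W, U) = 1/(4 + (6 - 2*6² - 2*√2*6^(3/2))) = 1/(4 + (6 - 2*36 - 2*√2*6*√6)) = 1/(4 + (6 - 72 - 24*√3)) = 1/(4 + (-66 - 24*√3)) = 1/(-62 - 24*√3))
(3 + a(u(5), 8))² = (3 + (-31/1058 + 6*√3/529))² = (3143/1058 + 6*√3/529)²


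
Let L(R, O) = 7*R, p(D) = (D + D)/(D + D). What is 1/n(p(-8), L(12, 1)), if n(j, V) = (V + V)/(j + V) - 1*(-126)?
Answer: 85/10878 ≈ 0.0078139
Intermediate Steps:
p(D) = 1 (p(D) = (2*D)/((2*D)) = (2*D)*(1/(2*D)) = 1)
n(j, V) = 126 + 2*V/(V + j) (n(j, V) = (2*V)/(V + j) + 126 = 2*V/(V + j) + 126 = 126 + 2*V/(V + j))
1/n(p(-8), L(12, 1)) = 1/(2*(63*1 + 64*(7*12))/(7*12 + 1)) = 1/(2*(63 + 64*84)/(84 + 1)) = 1/(2*(63 + 5376)/85) = 1/(2*(1/85)*5439) = 1/(10878/85) = 85/10878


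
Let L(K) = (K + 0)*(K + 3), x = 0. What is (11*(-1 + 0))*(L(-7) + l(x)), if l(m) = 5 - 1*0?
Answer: -363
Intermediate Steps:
L(K) = K*(3 + K)
l(m) = 5 (l(m) = 5 + 0 = 5)
(11*(-1 + 0))*(L(-7) + l(x)) = (11*(-1 + 0))*(-7*(3 - 7) + 5) = (11*(-1))*(-7*(-4) + 5) = -11*(28 + 5) = -11*33 = -363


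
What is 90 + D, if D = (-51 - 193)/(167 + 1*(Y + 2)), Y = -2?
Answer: 14786/167 ≈ 88.539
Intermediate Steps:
D = -244/167 (D = (-51 - 193)/(167 + 1*(-2 + 2)) = -244/(167 + 1*0) = -244/(167 + 0) = -244/167 ≈ -1.4611)
90 + D = 90 - 244/167 = 14786/167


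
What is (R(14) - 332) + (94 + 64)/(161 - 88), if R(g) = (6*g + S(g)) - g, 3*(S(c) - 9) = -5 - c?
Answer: -56320/219 ≈ -257.17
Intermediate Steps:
S(c) = 22/3 - c/3 (S(c) = 9 + (-5 - c)/3 = 9 + (-5/3 - c/3) = 22/3 - c/3)
R(g) = 22/3 + 14*g/3 (R(g) = (6*g + (22/3 - g/3)) - g = (22/3 + 17*g/3) - g = 22/3 + 14*g/3)
(R(14) - 332) + (94 + 64)/(161 - 88) = ((22/3 + (14/3)*14) - 332) + (94 + 64)/(161 - 88) = ((22/3 + 196/3) - 332) + 158/73 = (218/3 - 332) + 158*(1/73) = -778/3 + 158/73 = -56320/219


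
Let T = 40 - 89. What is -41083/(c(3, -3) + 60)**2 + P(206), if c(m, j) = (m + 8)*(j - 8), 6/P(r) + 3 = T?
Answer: -1079321/96746 ≈ -11.156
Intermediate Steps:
T = -49
P(r) = -3/26 (P(r) = 6/(-3 - 49) = 6/(-52) = 6*(-1/52) = -3/26)
c(m, j) = (-8 + j)*(8 + m) (c(m, j) = (8 + m)*(-8 + j) = (-8 + j)*(8 + m))
-41083/(c(3, -3) + 60)**2 + P(206) = -41083/((-64 - 8*3 + 8*(-3) - 3*3) + 60)**2 - 3/26 = -41083/((-64 - 24 - 24 - 9) + 60)**2 - 3/26 = -41083/(-121 + 60)**2 - 3/26 = -41083/((-61)**2) - 3/26 = -41083/3721 - 3/26 = -1079321/96746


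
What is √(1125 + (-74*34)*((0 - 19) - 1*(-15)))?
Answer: √11189 ≈ 105.78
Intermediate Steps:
√(1125 + (-74*34)*((0 - 19) - 1*(-15))) = √(1125 - 2516*(-19 + 15)) = √(1125 - 2516*(-4)) = √(1125 + 10064) = √11189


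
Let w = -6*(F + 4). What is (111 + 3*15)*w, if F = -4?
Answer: 0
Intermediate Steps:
w = 0 (w = -6*(-4 + 4) = -6*0 = 0)
(111 + 3*15)*w = (111 + 3*15)*0 = (111 + 45)*0 = 156*0 = 0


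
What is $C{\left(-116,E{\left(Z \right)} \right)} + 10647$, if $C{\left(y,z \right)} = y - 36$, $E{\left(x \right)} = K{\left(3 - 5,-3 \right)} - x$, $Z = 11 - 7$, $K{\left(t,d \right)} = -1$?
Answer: $10495$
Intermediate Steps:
$Z = 4$
$E{\left(x \right)} = -1 - x$
$C{\left(y,z \right)} = -36 + y$ ($C{\left(y,z \right)} = y - 36 = -36 + y$)
$C{\left(-116,E{\left(Z \right)} \right)} + 10647 = \left(-36 - 116\right) + 10647 = -152 + 10647 = 10495$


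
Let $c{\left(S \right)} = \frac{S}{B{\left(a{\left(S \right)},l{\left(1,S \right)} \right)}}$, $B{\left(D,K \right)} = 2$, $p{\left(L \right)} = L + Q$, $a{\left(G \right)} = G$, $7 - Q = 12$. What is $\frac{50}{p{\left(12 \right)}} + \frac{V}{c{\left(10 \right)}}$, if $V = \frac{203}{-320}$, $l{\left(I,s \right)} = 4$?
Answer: $\frac{78579}{11200} \approx 7.016$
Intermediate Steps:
$Q = -5$ ($Q = 7 - 12 = -5$)
$p{\left(L \right)} = -5 + L$ ($p{\left(L \right)} = L - 5 = -5 + L$)
$V = - \frac{203}{320}$ ($V = 203 \left(- \frac{1}{320}\right) = - \frac{203}{320} \approx -0.63437$)
$c{\left(S \right)} = \frac{S}{2}$
$\frac{50}{p{\left(12 \right)}} + \frac{V}{c{\left(10 \right)}} = \frac{50}{-5 + 12} - \frac{203}{320 \cdot \frac{1}{2} \cdot 10} = \frac{50}{7} - \frac{203}{320 \cdot 5} = 50 \cdot \frac{1}{7} - \frac{203}{1600} = \frac{50}{7} - \frac{203}{1600} = \frac{78579}{11200}$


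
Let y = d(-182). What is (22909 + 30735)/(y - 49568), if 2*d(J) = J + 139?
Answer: -107288/99179 ≈ -1.0818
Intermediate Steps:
d(J) = 139/2 + J/2 (d(J) = (J + 139)/2 = (139 + J)/2 = 139/2 + J/2)
y = -43/2 (y = 139/2 + (½)*(-182) = 139/2 - 91 = -43/2 ≈ -21.500)
(22909 + 30735)/(y - 49568) = (22909 + 30735)/(-43/2 - 49568) = 53644/(-99179/2) = 53644*(-2/99179) = -107288/99179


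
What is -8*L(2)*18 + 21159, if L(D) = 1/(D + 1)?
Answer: 21111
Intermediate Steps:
L(D) = 1/(1 + D)
-8*L(2)*18 + 21159 = -8/(1 + 2)*18 + 21159 = -8/3*18 + 21159 = -48 + 21159 = 21111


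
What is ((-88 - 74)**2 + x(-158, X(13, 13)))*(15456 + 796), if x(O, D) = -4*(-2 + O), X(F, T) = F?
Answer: 436918768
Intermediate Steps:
x(O, D) = 8 - 4*O
((-88 - 74)**2 + x(-158, X(13, 13)))*(15456 + 796) = ((-88 - 74)**2 + (8 - 4*(-158)))*(15456 + 796) = ((-162)**2 + (8 + 632))*16252 = (26244 + 640)*16252 = 26884*16252 = 436918768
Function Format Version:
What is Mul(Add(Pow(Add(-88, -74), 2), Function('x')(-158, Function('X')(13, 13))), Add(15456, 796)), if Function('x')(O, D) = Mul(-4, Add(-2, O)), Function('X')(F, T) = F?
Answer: 436918768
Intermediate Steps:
Function('x')(O, D) = Add(8, Mul(-4, O))
Mul(Add(Pow(Add(-88, -74), 2), Function('x')(-158, Function('X')(13, 13))), Add(15456, 796)) = Mul(Add(Pow(Add(-88, -74), 2), Add(8, Mul(-4, -158))), Add(15456, 796)) = Mul(Add(Pow(-162, 2), Add(8, 632)), 16252) = Mul(Add(26244, 640), 16252) = Mul(26884, 16252) = 436918768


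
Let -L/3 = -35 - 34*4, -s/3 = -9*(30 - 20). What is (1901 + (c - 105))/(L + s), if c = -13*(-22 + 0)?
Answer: 694/261 ≈ 2.6590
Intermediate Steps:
c = 286 (c = -13*(-22) = 286)
s = 270 (s = -(-27)*(30 - 20) = -(-27)*10 = -3*(-90) = 270)
L = 513 (L = -3*(-35 - 34*4) = -3*(-35 - 136) = -3*(-171) = 513)
(1901 + (c - 105))/(L + s) = (1901 + (286 - 105))/(513 + 270) = (1901 + 181)/783 = 2082*(1/783) = 694/261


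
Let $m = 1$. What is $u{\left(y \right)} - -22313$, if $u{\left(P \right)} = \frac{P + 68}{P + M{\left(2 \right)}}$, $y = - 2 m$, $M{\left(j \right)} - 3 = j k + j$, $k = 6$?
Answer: $\frac{111587}{5} \approx 22317.0$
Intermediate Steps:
$M{\left(j \right)} = 3 + 7 j$ ($M{\left(j \right)} = 3 + \left(j 6 + j\right) = 3 + \left(6 j + j\right) = 3 + 7 j$)
$y = -2$ ($y = \left(-2\right) 1 = -2$)
$u{\left(P \right)} = \frac{68 + P}{17 + P}$ ($u{\left(P \right)} = \frac{P + 68}{P + \left(3 + 7 \cdot 2\right)} = \frac{68 + P}{P + \left(3 + 14\right)} = \frac{68 + P}{P + 17} = \frac{68 + P}{17 + P}$)
$u{\left(y \right)} - -22313 = \frac{68 - 2}{17 - 2} - -22313 = \frac{1}{15} \cdot 66 + 22313 = \frac{22}{5} + 22313 = \frac{111587}{5}$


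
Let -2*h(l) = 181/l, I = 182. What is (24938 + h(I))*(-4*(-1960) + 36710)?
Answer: 202195766025/182 ≈ 1.1110e+9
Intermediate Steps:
h(l) = -181/(2*l)
(24938 + h(I))*(-4*(-1960) + 36710) = (24938 - 181/2/182)*(-4*(-1960) + 36710) = (24938 - 181/2*1/182)*(7840 + 36710) = (24938 - 181/364)*44550 = (9077251/364)*44550 = 202195766025/182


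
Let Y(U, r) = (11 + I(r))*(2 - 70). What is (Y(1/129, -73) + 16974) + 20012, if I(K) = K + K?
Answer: 46166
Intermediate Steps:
I(K) = 2*K
Y(U, r) = -748 - 136*r (Y(U, r) = (11 + 2*r)*(2 - 70) = (11 + 2*r)*(-68) = -748 - 136*r)
(Y(1/129, -73) + 16974) + 20012 = ((-748 - 136*(-73)) + 16974) + 20012 = ((-748 + 9928) + 16974) + 20012 = (9180 + 16974) + 20012 = 26154 + 20012 = 46166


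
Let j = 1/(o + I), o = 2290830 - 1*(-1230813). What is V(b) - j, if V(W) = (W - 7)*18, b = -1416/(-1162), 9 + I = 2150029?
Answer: -342920088887/3295236203 ≈ -104.07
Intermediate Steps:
I = 2150020 (I = -9 + 2150029 = 2150020)
o = 3521643 (o = 2290830 + 1230813 = 3521643)
b = 708/581 (b = -1416*(-1/1162) = 708/581 ≈ 1.2186)
V(W) = -126 + 18*W (V(W) = (-7 + W)*18 = -126 + 18*W)
j = 1/5671663 (j = 1/(3521643 + 2150020) = 1/5671663 ≈ 1.7632e-7)
V(b) - j = (-126 + 18*(708/581)) - 1*1/5671663 = (-126 + 12744/581) - 1/5671663 = -60462/581 - 1/5671663 = -342920088887/3295236203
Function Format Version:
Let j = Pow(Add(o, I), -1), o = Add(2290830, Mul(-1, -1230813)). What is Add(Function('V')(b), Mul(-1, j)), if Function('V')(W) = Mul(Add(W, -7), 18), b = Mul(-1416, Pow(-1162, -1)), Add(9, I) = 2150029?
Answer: Rational(-342920088887, 3295236203) ≈ -104.07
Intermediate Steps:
I = 2150020 (I = Add(-9, 2150029) = 2150020)
o = 3521643 (o = Add(2290830, 1230813) = 3521643)
b = Rational(708, 581) (b = Mul(-1416, Rational(-1, 1162)) = Rational(708, 581) ≈ 1.2186)
Function('V')(W) = Add(-126, Mul(18, W)) (Function('V')(W) = Mul(Add(-7, W), 18) = Add(-126, Mul(18, W)))
j = Rational(1, 5671663) (j = Pow(Add(3521643, 2150020), -1) = Pow(5671663, -1) = Rational(1, 5671663) ≈ 1.7632e-7)
Add(Function('V')(b), Mul(-1, j)) = Add(Add(-126, Mul(18, Rational(708, 581))), Mul(-1, Rational(1, 5671663))) = Add(Add(-126, Rational(12744, 581)), Rational(-1, 5671663)) = Add(Rational(-60462, 581), Rational(-1, 5671663)) = Rational(-342920088887, 3295236203)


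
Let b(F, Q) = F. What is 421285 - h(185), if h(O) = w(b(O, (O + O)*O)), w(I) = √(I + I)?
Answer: 421285 - √370 ≈ 4.2127e+5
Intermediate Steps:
w(I) = √2*√I (w(I) = √(2*I) = √2*√I)
h(O) = √2*√O
421285 - h(185) = 421285 - √2*√185 = 421285 - √370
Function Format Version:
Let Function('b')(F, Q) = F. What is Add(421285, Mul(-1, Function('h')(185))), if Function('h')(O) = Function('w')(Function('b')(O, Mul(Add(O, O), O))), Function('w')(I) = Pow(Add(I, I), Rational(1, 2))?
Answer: Add(421285, Mul(-1, Pow(370, Rational(1, 2)))) ≈ 4.2127e+5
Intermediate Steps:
Function('w')(I) = Mul(Pow(2, Rational(1, 2)), Pow(I, Rational(1, 2))) (Function('w')(I) = Pow(Mul(2, I), Rational(1, 2)) = Mul(Pow(2, Rational(1, 2)), Pow(I, Rational(1, 2))))
Function('h')(O) = Mul(Pow(2, Rational(1, 2)), Pow(O, Rational(1, 2)))
Add(421285, Mul(-1, Function('h')(185))) = Add(421285, Mul(-1, Mul(Pow(2, Rational(1, 2)), Pow(185, Rational(1, 2))))) = Add(421285, Mul(-1, Pow(370, Rational(1, 2))))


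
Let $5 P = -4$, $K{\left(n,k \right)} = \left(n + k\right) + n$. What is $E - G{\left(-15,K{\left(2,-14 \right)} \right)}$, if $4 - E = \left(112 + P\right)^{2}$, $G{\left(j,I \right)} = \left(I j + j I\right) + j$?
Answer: $- \frac{316161}{25} \approx -12646.0$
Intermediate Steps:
$K{\left(n,k \right)} = k + 2 n$ ($K{\left(n,k \right)} = \left(k + n\right) + n = k + 2 n$)
$G{\left(j,I \right)} = j + 2 I j$ ($G{\left(j,I \right)} = \left(I j + I j\right) + j = 2 I j + j = j + 2 I j$)
$P = - \frac{4}{5}$ ($P = \frac{1}{5} \left(-4\right) = - \frac{4}{5} \approx -0.8$)
$E = - \frac{309036}{25}$ ($E = 4 - \left(112 - \frac{4}{5}\right)^{2} = 4 - \left(\frac{556}{5}\right)^{2} = 4 - \frac{309136}{25} = - \frac{309036}{25} \approx -12361.0$)
$E - G{\left(-15,K{\left(2,-14 \right)} \right)} = - \frac{309036}{25} - - 15 \left(1 + 2 \left(-14 + 2 \cdot 2\right)\right) = - \frac{309036}{25} - - 15 \left(1 + 2 \left(-14 + 4\right)\right) = - \frac{309036}{25} - - 15 \left(1 + 2 \left(-10\right)\right) = - \frac{309036}{25} - - 15 \left(1 - 20\right) = - \frac{309036}{25} - \left(-15\right) \left(-19\right) = - \frac{309036}{25} - 285 = - \frac{316161}{25}$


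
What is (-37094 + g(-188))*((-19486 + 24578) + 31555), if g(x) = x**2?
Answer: -64132250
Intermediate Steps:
(-37094 + g(-188))*((-19486 + 24578) + 31555) = (-37094 + (-188)**2)*((-19486 + 24578) + 31555) = (-37094 + 35344)*(5092 + 31555) = -1750*36647 = -64132250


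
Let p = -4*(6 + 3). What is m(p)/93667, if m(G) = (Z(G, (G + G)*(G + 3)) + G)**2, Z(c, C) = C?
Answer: 5475600/93667 ≈ 58.458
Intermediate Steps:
p = -36 (p = -4*9 = -36)
m(G) = (G + 2*G*(3 + G))**2 (m(G) = ((G + G)*(G + 3) + G)**2 = ((2*G)*(3 + G) + G)**2 = (2*G*(3 + G) + G)**2 = (G + 2*G*(3 + G))**2)
m(p)/93667 = ((-36)**2*(7 + 2*(-36))**2)/93667 = (1296*(7 - 72)**2)*(1/93667) = (1296*(-65)**2)*(1/93667) = (1296*4225)*(1/93667) = 5475600*(1/93667) = 5475600/93667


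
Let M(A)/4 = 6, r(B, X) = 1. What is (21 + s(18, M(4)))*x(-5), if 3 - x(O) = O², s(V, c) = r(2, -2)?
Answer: -484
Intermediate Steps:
M(A) = 24 (M(A) = 4*6 = 24)
s(V, c) = 1
x(O) = 3 - O²
(21 + s(18, M(4)))*x(-5) = (21 + 1)*(3 - 1*(-5)²) = 22*(3 - 1*25) = 22*(3 - 25) = 22*(-22) = -484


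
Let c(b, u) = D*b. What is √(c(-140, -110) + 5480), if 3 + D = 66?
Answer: 2*I*√835 ≈ 57.793*I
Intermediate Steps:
D = 63 (D = -3 + 66 = 63)
c(b, u) = 63*b
√(c(-140, -110) + 5480) = √(63*(-140) + 5480) = √(-8820 + 5480) = √(-3340) = 2*I*√835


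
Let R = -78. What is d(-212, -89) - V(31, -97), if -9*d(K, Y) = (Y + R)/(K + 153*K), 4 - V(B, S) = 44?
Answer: 11753113/293832 ≈ 39.999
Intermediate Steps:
V(B, S) = -40 (V(B, S) = 4 - 1*44 = 4 - 44 = -40)
d(K, Y) = -(-78 + Y)/(1386*K) (d(K, Y) = -(Y - 78)/(9*(K + 153*K)) = -(-78 + Y)/(9*(154*K)) = -(-78 + Y)*1/(154*K)/9 = -(-78 + Y)/(1386*K))
d(-212, -89) - V(31, -97) = (1/1386)*(78 - 1*(-89))/(-212) - 1*(-40) = (1/1386)*(-1/212)*(78 + 89) + 40 = (1/1386)*(-1/212)*167 + 40 = -167/293832 + 40 = 11753113/293832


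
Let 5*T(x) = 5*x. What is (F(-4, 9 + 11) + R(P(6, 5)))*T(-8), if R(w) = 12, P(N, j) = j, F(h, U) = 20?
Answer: -256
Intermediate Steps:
T(x) = x (T(x) = (5*x)/5 = x)
(F(-4, 9 + 11) + R(P(6, 5)))*T(-8) = (20 + 12)*(-8) = 32*(-8) = -256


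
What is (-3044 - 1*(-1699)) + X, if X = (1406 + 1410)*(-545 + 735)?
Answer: 533695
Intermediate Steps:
X = 535040 (X = 2816*190 = 535040)
(-3044 - 1*(-1699)) + X = (-3044 - 1*(-1699)) + 535040 = (-3044 + 1699) + 535040 = -1345 + 535040 = 533695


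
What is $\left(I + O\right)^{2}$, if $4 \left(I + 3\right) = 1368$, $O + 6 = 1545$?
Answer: $3526884$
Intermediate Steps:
$O = 1539$ ($O = -6 + 1545 = 1539$)
$I = 339$ ($I = -3 + \frac{1}{4} \cdot 1368 = -3 + 342 = 339$)
$\left(I + O\right)^{2} = \left(339 + 1539\right)^{2} = 1878^{2} = 3526884$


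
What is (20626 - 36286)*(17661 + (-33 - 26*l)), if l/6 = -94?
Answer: -505692720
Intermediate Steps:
l = -564 (l = 6*(-94) = -564)
(20626 - 36286)*(17661 + (-33 - 26*l)) = (20626 - 36286)*(17661 + (-33 - 26*(-564))) = -15660*(17661 + (-33 + 14664)) = -15660*(17661 + 14631) = -15660*32292 = -505692720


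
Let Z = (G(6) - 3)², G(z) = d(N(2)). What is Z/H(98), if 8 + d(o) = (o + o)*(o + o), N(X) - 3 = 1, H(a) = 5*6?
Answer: 2809/30 ≈ 93.633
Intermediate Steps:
H(a) = 30
N(X) = 4 (N(X) = 3 + 1 = 4)
d(o) = -8 + 4*o² (d(o) = -8 + (o + o)*(o + o) = -8 + (2*o)*(2*o) = -8 + 4*o²)
G(z) = 56 (G(z) = -8 + 4*4² = -8 + 4*16 = -8 + 64 = 56)
Z = 2809 (Z = (56 - 3)² = 53² = 2809)
Z/H(98) = 2809/30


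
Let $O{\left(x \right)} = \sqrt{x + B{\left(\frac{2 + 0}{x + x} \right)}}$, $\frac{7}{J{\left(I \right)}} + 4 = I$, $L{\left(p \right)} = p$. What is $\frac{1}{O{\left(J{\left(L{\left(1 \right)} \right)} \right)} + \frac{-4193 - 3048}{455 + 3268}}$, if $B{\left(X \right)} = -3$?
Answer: $- \frac{26958243}{126355969} - \frac{18480972 i \sqrt{3}}{126355969} \approx -0.21335 - 0.25333 i$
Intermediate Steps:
$J{\left(I \right)} = \frac{7}{-4 + I}$
$O{\left(x \right)} = \sqrt{-3 + x}$ ($O{\left(x \right)} = \sqrt{x - 3} = \sqrt{-3 + x}$)
$\frac{1}{O{\left(J{\left(L{\left(1 \right)} \right)} \right)} + \frac{-4193 - 3048}{455 + 3268}} = \frac{1}{\sqrt{-3 + \frac{7}{-4 + 1}} + \frac{-4193 - 3048}{455 + 3268}} = \frac{1}{\sqrt{-3 + \frac{7}{-3}} - \frac{7241}{3723}} = \frac{1}{\sqrt{-3 + 7 \left(- \frac{1}{3}\right)} - \frac{7241}{3723}} = \frac{1}{\sqrt{-3 - \frac{7}{3}} - \frac{7241}{3723}} = \frac{1}{\sqrt{- \frac{16}{3}} - \frac{7241}{3723}} = \frac{1}{\frac{4 i \sqrt{3}}{3} - \frac{7241}{3723}} = \frac{1}{- \frac{7241}{3723} + \frac{4 i \sqrt{3}}{3}}$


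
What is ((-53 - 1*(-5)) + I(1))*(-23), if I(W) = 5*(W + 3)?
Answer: 644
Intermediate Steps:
I(W) = 15 + 5*W (I(W) = 5*(3 + W) = 15 + 5*W)
((-53 - 1*(-5)) + I(1))*(-23) = ((-53 - 1*(-5)) + (15 + 5*1))*(-23) = ((-53 + 5) + (15 + 5))*(-23) = (-48 + 20)*(-23) = -28*(-23) = 644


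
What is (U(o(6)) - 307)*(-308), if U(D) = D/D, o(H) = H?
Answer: 94248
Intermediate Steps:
U(D) = 1
(U(o(6)) - 307)*(-308) = (1 - 307)*(-308) = -306*(-308) = 94248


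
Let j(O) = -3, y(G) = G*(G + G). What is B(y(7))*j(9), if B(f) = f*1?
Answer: -294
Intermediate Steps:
y(G) = 2*G² (y(G) = G*(2*G) = 2*G²)
B(f) = f
B(y(7))*j(9) = (2*7²)*(-3) = (2*49)*(-3) = 98*(-3) = -294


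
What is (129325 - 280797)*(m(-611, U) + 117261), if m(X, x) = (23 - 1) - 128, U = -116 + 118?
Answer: -17745702160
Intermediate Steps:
U = 2
m(X, x) = -106 (m(X, x) = 22 - 128 = -106)
(129325 - 280797)*(m(-611, U) + 117261) = (129325 - 280797)*(-106 + 117261) = -151472*117155 = -17745702160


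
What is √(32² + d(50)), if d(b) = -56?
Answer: 22*√2 ≈ 31.113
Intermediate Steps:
√(32² + d(50)) = √(32² - 56) = √(1024 - 56) = √968 = 22*√2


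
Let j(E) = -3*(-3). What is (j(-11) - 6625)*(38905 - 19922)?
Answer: -125591528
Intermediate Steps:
j(E) = 9
(j(-11) - 6625)*(38905 - 19922) = (9 - 6625)*(38905 - 19922) = -6616*18983 = -125591528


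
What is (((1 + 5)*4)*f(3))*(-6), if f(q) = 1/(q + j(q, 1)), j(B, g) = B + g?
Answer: -144/7 ≈ -20.571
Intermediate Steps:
f(q) = 1/(1 + 2*q) (f(q) = 1/(q + (q + 1)) = 1/(q + (1 + q)) = 1/(1 + 2*q))
(((1 + 5)*4)*f(3))*(-6) = (((1 + 5)*4)/(1 + 2*3))*(-6) = ((6*4)/(1 + 6))*(-6) = (24/7)*(-6) = -144/7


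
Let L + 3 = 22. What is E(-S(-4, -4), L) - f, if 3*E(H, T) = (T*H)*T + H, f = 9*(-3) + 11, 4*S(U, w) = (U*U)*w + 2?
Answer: 5659/3 ≈ 1886.3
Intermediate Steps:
S(U, w) = ½ + w*U²/4 (S(U, w) = ((U*U)*w + 2)/4 = (U²*w + 2)/4 = (w*U² + 2)/4 = (2 + w*U²)/4 = ½ + w*U²/4)
L = 19 (L = -3 + 22 = 19)
f = -16 (f = -27 + 11 = -16)
E(H, T) = H/3 + H*T²/3 (E(H, T) = ((T*H)*T + H)/3 = ((H*T)*T + H)/3 = (H*T² + H)/3 = (H + H*T²)/3 = H/3 + H*T²/3)
E(-S(-4, -4), L) - f = (-(½ + (¼)*(-4)*(-4)²))*(1 + 19²)/3 - 1*(-16) = (-(½ + (¼)*(-4)*16))*(1 + 361)/3 + 16 = (⅓)*(-(½ - 16))*362 + 16 = (⅓)*(-1*(-31/2))*362 + 16 = (⅓)*(31/2)*362 + 16 = 5611/3 + 16 = 5659/3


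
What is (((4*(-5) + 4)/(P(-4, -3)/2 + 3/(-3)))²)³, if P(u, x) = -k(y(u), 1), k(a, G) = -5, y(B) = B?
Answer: 1073741824/729 ≈ 1.4729e+6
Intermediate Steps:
P(u, x) = 5 (P(u, x) = -1*(-5) = 5)
(((4*(-5) + 4)/(P(-4, -3)/2 + 3/(-3)))²)³ = (((4*(-5) + 4)/(5/2 + 3/(-3)))²)³ = (((-20 + 4)/(5*(½) + 3*(-⅓)))²)³ = ((-16/(5/2 - 1))²)³ = ((-16/3/2)²)³ = ((-16*⅔)²)³ = ((-32/3)²)³ = (1024/9)³ = 1073741824/729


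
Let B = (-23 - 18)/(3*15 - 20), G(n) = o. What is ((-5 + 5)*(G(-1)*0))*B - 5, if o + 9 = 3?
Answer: -5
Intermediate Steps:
o = -6 (o = -9 + 3 = -6)
G(n) = -6
B = -41/25 (B = -41/(45 - 20) = -41/25 ≈ -1.6400)
((-5 + 5)*(G(-1)*0))*B - 5 = ((-5 + 5)*(-6*0))*(-41/25) - 5 = (0*0)*(-41/25) - 5 = 0*(-41/25) - 5 = 0 - 5 = -5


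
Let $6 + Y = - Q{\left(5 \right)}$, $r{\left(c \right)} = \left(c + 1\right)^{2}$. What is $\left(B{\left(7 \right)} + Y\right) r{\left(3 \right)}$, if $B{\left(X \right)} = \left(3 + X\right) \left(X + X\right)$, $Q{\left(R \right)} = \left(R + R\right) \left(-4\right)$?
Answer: $2784$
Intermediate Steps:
$Q{\left(R \right)} = - 8 R$ ($Q{\left(R \right)} = 2 R \left(-4\right) = - 8 R$)
$r{\left(c \right)} = \left(1 + c\right)^{2}$
$B{\left(X \right)} = 2 X \left(3 + X\right)$ ($B{\left(X \right)} = \left(3 + X\right) 2 X = 2 X \left(3 + X\right)$)
$Y = 34$ ($Y = -6 - \left(-8\right) 5 = -6 - -40 = -6 + 40 = 34$)
$\left(B{\left(7 \right)} + Y\right) r{\left(3 \right)} = \left(2 \cdot 7 \left(3 + 7\right) + 34\right) \left(1 + 3\right)^{2} = \left(2 \cdot 7 \cdot 10 + 34\right) 4^{2} = \left(140 + 34\right) 16 = 174 \cdot 16 = 2784$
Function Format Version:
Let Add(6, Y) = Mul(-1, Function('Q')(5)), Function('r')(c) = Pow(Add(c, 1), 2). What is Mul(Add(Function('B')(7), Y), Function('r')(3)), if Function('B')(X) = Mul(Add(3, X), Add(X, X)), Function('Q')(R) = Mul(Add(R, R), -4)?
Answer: 2784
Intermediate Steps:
Function('Q')(R) = Mul(-8, R) (Function('Q')(R) = Mul(Mul(2, R), -4) = Mul(-8, R))
Function('r')(c) = Pow(Add(1, c), 2)
Function('B')(X) = Mul(2, X, Add(3, X)) (Function('B')(X) = Mul(Add(3, X), Mul(2, X)) = Mul(2, X, Add(3, X)))
Y = 34 (Y = Add(-6, Mul(-1, Mul(-8, 5))) = Add(-6, Mul(-1, -40)) = Add(-6, 40) = 34)
Mul(Add(Function('B')(7), Y), Function('r')(3)) = Mul(Add(Mul(2, 7, Add(3, 7)), 34), Pow(Add(1, 3), 2)) = Mul(Add(Mul(2, 7, 10), 34), Pow(4, 2)) = Mul(Add(140, 34), 16) = Mul(174, 16) = 2784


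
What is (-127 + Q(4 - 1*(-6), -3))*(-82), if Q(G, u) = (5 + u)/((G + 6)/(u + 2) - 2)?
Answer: 93808/9 ≈ 10423.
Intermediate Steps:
Q(G, u) = (5 + u)/(-2 + (6 + G)/(2 + u)) (Q(G, u) = (5 + u)/((6 + G)/(2 + u) - 2) = (5 + u)/(-2 + (6 + G)/(2 + u)))
(-127 + Q(4 - 1*(-6), -3))*(-82) = (-127 + (10 + (-3)**2 + 7*(-3))/(2 + (4 - 1*(-6)) - 2*(-3)))*(-82) = (-127 + (10 + 9 - 21)/(2 + (4 + 6) + 6))*(-82) = (-127 - 2/(2 + 10 + 6))*(-82) = (-127 - 2/18)*(-82) = (-127 + (1/18)*(-2))*(-82) = (-127 - 1/9)*(-82) = -1144/9*(-82) = 93808/9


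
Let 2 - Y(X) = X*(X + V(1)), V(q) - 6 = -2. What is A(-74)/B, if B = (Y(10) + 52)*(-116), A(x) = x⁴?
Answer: 3748322/1247 ≈ 3005.9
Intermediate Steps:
V(q) = 4 (V(q) = 6 - 2 = 4)
Y(X) = 2 - X*(4 + X) (Y(X) = 2 - X*(X + 4) = 2 - X*(4 + X))
B = 9976 (B = ((2 - 1*10² - 4*10) + 52)*(-116) = ((2 - 1*100 - 40) + 52)*(-116) = ((2 - 100 - 40) + 52)*(-116) = (-138 + 52)*(-116) = -86*(-116) = 9976)
A(-74)/B = (-74)⁴/9976 = 29986576*(1/9976) = 3748322/1247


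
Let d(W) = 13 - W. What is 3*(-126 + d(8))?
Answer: -363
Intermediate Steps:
3*(-126 + d(8)) = 3*(-126 + (13 - 1*8)) = 3*(-126 + (13 - 8)) = 3*(-126 + 5) = 3*(-121) = -363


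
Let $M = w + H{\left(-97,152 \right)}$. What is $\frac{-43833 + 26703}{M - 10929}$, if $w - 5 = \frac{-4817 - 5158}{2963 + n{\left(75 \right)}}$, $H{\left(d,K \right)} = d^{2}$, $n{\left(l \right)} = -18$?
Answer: $\frac{17701}{1569} \approx 11.282$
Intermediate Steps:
$w = \frac{50}{31}$ ($w = 5 + \frac{-4817 - 5158}{2963 - 18} = 5 - \frac{9975}{2945} = 5 - \frac{105}{31} = \frac{50}{31} \approx 1.6129$)
$M = \frac{291729}{31}$ ($M = \frac{50}{31} + \left(-97\right)^{2} = \frac{50}{31} + 9409 = \frac{291729}{31} \approx 9410.6$)
$\frac{-43833 + 26703}{M - 10929} = \frac{-43833 + 26703}{\frac{291729}{31} - 10929} = - \frac{17130}{- \frac{47070}{31}} = \left(-17130\right) \left(- \frac{31}{47070}\right) = \frac{17701}{1569}$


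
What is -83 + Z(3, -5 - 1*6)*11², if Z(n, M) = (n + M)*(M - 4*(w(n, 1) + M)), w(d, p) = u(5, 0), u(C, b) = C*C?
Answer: 64773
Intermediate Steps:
u(C, b) = C²
w(d, p) = 25 (w(d, p) = 5² = 25)
Z(n, M) = (-100 - 3*M)*(M + n) (Z(n, M) = (n + M)*(M - 4*(25 + M)) = (M + n)*(M + (-100 - 4*M)) = (M + n)*(-100 - 3*M) = (-100 - 3*M)*(M + n))
-83 + Z(3, -5 - 1*6)*11² = -83 + (-100*(-5 - 1*6) - 100*3 - 3*(-5 - 1*6)² - 3*(-5 - 1*6)*3)*11² = -83 + (-100*(-5 - 6) - 300 - 3*(-5 - 6)² - 3*(-5 - 6)*3)*121 = -83 + (-100*(-11) - 300 - 3*(-11)² - 3*(-11)*3)*121 = -83 + (1100 - 300 - 3*121 + 99)*121 = -83 + (1100 - 300 - 363 + 99)*121 = -83 + 536*121 = -83 + 64856 = 64773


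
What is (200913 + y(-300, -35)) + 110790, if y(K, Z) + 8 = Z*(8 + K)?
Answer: 321915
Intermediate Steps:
y(K, Z) = -8 + Z*(8 + K)
(200913 + y(-300, -35)) + 110790 = (200913 + (-8 + 8*(-35) - 300*(-35))) + 110790 = (200913 + (-8 - 280 + 10500)) + 110790 = (200913 + 10212) + 110790 = 211125 + 110790 = 321915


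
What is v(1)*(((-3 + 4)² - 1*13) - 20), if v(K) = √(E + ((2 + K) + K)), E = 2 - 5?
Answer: -32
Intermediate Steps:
E = -3
v(K) = √(-1 + 2*K) (v(K) = √(-3 + ((2 + K) + K)) = √(-3 + (2 + 2*K)) = √(-1 + 2*K))
v(1)*(((-3 + 4)² - 1*13) - 20) = √(-1 + 2*1)*(((-3 + 4)² - 1*13) - 20) = √(-1 + 2)*((1² - 13) - 20) = √1*((1 - 13) - 20) = 1*(-12 - 20) = 1*(-32) = -32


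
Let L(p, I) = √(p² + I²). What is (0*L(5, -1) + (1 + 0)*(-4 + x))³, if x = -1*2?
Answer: -216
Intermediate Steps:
x = -2
L(p, I) = √(I² + p²)
(0*L(5, -1) + (1 + 0)*(-4 + x))³ = (0*√((-1)² + 5²) + (1 + 0)*(-4 - 2))³ = (0*√(1 + 25) + 1*(-6))³ = (0*√26 - 6)³ = (0 - 6)³ = (-6)³ = -216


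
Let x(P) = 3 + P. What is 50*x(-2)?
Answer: 50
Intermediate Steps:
50*x(-2) = 50*(3 - 2) = 50*1 = 50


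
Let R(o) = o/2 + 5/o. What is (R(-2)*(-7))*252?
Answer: 6174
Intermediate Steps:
R(o) = o/2 + 5/o (R(o) = o*(1/2) + 5/o = o/2 + 5/o)
(R(-2)*(-7))*252 = (((1/2)*(-2) + 5/(-2))*(-7))*252 = ((-1 + 5*(-1/2))*(-7))*252 = ((-1 - 5/2)*(-7))*252 = -7/2*(-7)*252 = (49/2)*252 = 6174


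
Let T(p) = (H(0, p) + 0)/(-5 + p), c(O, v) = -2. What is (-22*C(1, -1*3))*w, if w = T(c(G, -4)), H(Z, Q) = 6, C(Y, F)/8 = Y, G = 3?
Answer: 1056/7 ≈ 150.86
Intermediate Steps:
C(Y, F) = 8*Y
T(p) = 6/(-5 + p) (T(p) = (6 + 0)/(-5 + p) = 6/(-5 + p))
w = -6/7 (w = 6/(-5 - 2) = 6/(-7) = 6*(-⅐) = -6/7 ≈ -0.85714)
(-22*C(1, -1*3))*w = -176*(-6/7) = 1056/7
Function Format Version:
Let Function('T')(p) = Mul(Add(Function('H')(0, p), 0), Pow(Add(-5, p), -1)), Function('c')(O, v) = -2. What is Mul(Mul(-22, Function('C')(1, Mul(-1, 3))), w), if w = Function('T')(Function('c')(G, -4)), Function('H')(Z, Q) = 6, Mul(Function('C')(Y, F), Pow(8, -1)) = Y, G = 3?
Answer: Rational(1056, 7) ≈ 150.86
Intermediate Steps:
Function('C')(Y, F) = Mul(8, Y)
Function('T')(p) = Mul(6, Pow(Add(-5, p), -1)) (Function('T')(p) = Mul(Add(6, 0), Pow(Add(-5, p), -1)) = Mul(6, Pow(Add(-5, p), -1)))
w = Rational(-6, 7) (w = Mul(6, Pow(Add(-5, -2), -1)) = Mul(6, Pow(-7, -1)) = Mul(6, Rational(-1, 7)) = Rational(-6, 7) ≈ -0.85714)
Mul(Mul(-22, Function('C')(1, Mul(-1, 3))), w) = Mul(Mul(-22, Mul(8, 1)), Rational(-6, 7)) = Mul(Mul(-22, 8), Rational(-6, 7)) = Mul(-176, Rational(-6, 7)) = Rational(1056, 7)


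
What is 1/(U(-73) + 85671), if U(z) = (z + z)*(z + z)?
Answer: 1/106987 ≈ 9.3469e-6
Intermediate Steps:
U(z) = 4*z**2 (U(z) = (2*z)*(2*z) = 4*z**2)
1/(U(-73) + 85671) = 1/(4*(-73)**2 + 85671) = 1/(4*5329 + 85671) = 1/(21316 + 85671) = 1/106987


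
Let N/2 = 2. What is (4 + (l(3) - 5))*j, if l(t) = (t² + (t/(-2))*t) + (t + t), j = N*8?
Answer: 304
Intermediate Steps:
N = 4 (N = 2*2 = 4)
j = 32 (j = 4*8 = 32)
l(t) = t²/2 + 2*t (l(t) = (t² + (t*(-½))*t) + 2*t = (t² + (-t/2)*t) + 2*t = (t² - t²/2) + 2*t = t²/2 + 2*t)
(4 + (l(3) - 5))*j = (4 + ((½)*3*(4 + 3) - 5))*32 = (4 + ((½)*3*7 - 5))*32 = (4 + (21/2 - 5))*32 = (4 + 11/2)*32 = (19/2)*32 = 304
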